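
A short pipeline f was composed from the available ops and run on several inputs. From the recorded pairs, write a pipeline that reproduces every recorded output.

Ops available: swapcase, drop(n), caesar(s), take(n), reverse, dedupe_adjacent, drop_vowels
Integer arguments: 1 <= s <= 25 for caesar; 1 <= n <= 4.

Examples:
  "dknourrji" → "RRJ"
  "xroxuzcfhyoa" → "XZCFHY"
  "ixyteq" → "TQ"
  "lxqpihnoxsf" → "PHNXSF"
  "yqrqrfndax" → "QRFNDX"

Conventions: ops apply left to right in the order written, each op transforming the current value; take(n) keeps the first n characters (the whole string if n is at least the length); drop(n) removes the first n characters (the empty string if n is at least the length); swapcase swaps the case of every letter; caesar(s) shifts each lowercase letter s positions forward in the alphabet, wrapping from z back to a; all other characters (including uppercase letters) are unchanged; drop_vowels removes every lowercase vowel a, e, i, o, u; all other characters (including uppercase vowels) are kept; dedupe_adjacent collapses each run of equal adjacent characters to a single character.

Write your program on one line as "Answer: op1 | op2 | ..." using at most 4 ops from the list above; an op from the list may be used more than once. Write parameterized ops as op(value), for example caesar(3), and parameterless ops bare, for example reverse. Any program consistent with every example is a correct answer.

drop(3) | drop_vowels | swapcase

Check, running the answer program on each example:
  "dknourrji" -> "ourrji" -> "rrj" -> "RRJ"
  "xroxuzcfhyoa" -> "xuzcfhyoa" -> "xzcfhy" -> "XZCFHY"
  "ixyteq" -> "teq" -> "tq" -> "TQ"
  "lxqpihnoxsf" -> "pihnoxsf" -> "phnxsf" -> "PHNXSF"
  "yqrqrfndax" -> "qrfndax" -> "qrfndx" -> "QRFNDX"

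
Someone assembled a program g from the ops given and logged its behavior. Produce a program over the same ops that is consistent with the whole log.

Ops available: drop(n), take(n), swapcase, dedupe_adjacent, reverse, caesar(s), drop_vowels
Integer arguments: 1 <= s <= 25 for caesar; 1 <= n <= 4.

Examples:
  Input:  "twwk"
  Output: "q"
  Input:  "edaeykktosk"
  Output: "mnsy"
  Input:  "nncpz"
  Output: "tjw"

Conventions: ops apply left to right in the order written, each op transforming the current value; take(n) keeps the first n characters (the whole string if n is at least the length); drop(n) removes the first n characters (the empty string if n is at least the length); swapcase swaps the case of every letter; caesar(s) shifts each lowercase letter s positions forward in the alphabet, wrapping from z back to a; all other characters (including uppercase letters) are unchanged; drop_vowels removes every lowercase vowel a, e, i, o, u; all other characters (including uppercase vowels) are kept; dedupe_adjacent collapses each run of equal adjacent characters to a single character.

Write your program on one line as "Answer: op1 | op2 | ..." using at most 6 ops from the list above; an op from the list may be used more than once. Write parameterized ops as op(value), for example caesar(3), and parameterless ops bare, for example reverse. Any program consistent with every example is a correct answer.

drop(2) | dedupe_adjacent | reverse | caesar(24) | caesar(22) | drop_vowels

Check, running the answer program on each example:
  "twwk" -> "wk" -> "wk" -> "kw" -> "iu" -> "eq" -> "q"
  "edaeykktosk" -> "aeykktosk" -> "aeyktosk" -> "ksotkyea" -> "iqmriwcy" -> "eminesyu" -> "mnsy"
  "nncpz" -> "cpz" -> "cpz" -> "zpc" -> "xna" -> "tjw" -> "tjw"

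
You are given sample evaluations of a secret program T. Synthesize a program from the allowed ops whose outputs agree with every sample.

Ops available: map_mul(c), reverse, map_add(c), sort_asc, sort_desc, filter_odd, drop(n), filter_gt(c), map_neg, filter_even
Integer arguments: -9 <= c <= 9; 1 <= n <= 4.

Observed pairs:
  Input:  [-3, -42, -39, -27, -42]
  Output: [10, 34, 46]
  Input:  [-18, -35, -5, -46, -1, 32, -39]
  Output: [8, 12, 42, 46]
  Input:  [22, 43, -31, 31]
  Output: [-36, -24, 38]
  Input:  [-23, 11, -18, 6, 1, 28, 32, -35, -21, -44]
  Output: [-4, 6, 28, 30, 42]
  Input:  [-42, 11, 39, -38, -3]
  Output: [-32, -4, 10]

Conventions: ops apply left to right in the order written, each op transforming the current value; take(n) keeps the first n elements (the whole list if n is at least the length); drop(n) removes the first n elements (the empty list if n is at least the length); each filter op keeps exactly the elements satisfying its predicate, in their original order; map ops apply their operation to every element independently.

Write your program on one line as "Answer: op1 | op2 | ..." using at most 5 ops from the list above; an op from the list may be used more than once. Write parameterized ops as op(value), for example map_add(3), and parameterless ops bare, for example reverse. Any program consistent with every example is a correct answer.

sort_asc | reverse | map_neg | map_add(7) | filter_even

Check, running the answer program on each example:
  [-3, -42, -39, -27, -42] -> [-42, -42, -39, -27, -3] -> [-3, -27, -39, -42, -42] -> [3, 27, 39, 42, 42] -> [10, 34, 46, 49, 49] -> [10, 34, 46]
  [-18, -35, -5, -46, -1, 32, -39] -> [-46, -39, -35, -18, -5, -1, 32] -> [32, -1, -5, -18, -35, -39, -46] -> [-32, 1, 5, 18, 35, 39, 46] -> [-25, 8, 12, 25, 42, 46, 53] -> [8, 12, 42, 46]
  [22, 43, -31, 31] -> [-31, 22, 31, 43] -> [43, 31, 22, -31] -> [-43, -31, -22, 31] -> [-36, -24, -15, 38] -> [-36, -24, 38]
  [-23, 11, -18, 6, 1, 28, 32, -35, -21, -44] -> [-44, -35, -23, -21, -18, 1, 6, 11, 28, 32] -> [32, 28, 11, 6, 1, -18, -21, -23, -35, -44] -> [-32, -28, -11, -6, -1, 18, 21, 23, 35, 44] -> [-25, -21, -4, 1, 6, 25, 28, 30, 42, 51] -> [-4, 6, 28, 30, 42]
  [-42, 11, 39, -38, -3] -> [-42, -38, -3, 11, 39] -> [39, 11, -3, -38, -42] -> [-39, -11, 3, 38, 42] -> [-32, -4, 10, 45, 49] -> [-32, -4, 10]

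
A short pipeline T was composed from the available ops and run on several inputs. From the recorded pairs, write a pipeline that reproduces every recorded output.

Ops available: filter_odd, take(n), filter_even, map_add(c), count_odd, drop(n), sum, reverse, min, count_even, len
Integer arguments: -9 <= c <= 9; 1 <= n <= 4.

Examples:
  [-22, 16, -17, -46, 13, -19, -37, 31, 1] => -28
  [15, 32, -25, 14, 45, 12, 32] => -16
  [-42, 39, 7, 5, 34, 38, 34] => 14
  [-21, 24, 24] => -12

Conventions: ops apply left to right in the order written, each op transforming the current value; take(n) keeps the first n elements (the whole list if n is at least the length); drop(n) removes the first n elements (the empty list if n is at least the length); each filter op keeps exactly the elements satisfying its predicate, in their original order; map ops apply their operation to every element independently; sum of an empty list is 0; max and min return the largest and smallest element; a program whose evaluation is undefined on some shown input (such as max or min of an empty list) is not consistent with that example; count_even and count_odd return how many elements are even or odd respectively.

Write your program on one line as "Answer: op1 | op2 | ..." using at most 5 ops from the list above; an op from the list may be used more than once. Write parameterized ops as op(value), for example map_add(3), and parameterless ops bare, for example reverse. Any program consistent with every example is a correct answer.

reverse | map_add(7) | map_add(2) | filter_even | min

Check, running the answer program on each example:
  [-22, 16, -17, -46, 13, -19, -37, 31, 1] -> [1, 31, -37, -19, 13, -46, -17, 16, -22] -> [8, 38, -30, -12, 20, -39, -10, 23, -15] -> [10, 40, -28, -10, 22, -37, -8, 25, -13] -> [10, 40, -28, -10, 22, -8] -> -28
  [15, 32, -25, 14, 45, 12, 32] -> [32, 12, 45, 14, -25, 32, 15] -> [39, 19, 52, 21, -18, 39, 22] -> [41, 21, 54, 23, -16, 41, 24] -> [54, -16, 24] -> -16
  [-42, 39, 7, 5, 34, 38, 34] -> [34, 38, 34, 5, 7, 39, -42] -> [41, 45, 41, 12, 14, 46, -35] -> [43, 47, 43, 14, 16, 48, -33] -> [14, 16, 48] -> 14
  [-21, 24, 24] -> [24, 24, -21] -> [31, 31, -14] -> [33, 33, -12] -> [-12] -> -12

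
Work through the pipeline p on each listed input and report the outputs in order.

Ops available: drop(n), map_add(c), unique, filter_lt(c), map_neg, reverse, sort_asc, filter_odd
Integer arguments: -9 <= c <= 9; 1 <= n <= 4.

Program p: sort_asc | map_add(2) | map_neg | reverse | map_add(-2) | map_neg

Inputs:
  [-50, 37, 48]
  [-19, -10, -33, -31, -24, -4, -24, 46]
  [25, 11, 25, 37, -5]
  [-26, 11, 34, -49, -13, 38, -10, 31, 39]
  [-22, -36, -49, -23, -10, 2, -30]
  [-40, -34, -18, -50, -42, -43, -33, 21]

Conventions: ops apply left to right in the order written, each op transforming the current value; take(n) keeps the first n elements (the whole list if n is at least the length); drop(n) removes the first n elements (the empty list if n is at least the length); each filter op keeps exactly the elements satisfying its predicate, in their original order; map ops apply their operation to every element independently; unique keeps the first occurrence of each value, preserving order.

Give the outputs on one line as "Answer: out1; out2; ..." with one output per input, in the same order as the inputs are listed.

[52, 41, -46]; [50, 0, -6, -15, -20, -20, -27, -29]; [41, 29, 29, 15, -1]; [43, 42, 38, 35, 15, -6, -9, -22, -45]; [6, -6, -18, -19, -26, -32, -45]; [25, -14, -29, -30, -36, -38, -39, -46]

Execution, op by op:
  [-50, 37, 48] -> [-50, 37, 48] -> [-48, 39, 50] -> [48, -39, -50] -> [-50, -39, 48] -> [-52, -41, 46] -> [52, 41, -46]
  [-19, -10, -33, -31, -24, -4, -24, 46] -> [-33, -31, -24, -24, -19, -10, -4, 46] -> [-31, -29, -22, -22, -17, -8, -2, 48] -> [31, 29, 22, 22, 17, 8, 2, -48] -> [-48, 2, 8, 17, 22, 22, 29, 31] -> [-50, 0, 6, 15, 20, 20, 27, 29] -> [50, 0, -6, -15, -20, -20, -27, -29]
  [25, 11, 25, 37, -5] -> [-5, 11, 25, 25, 37] -> [-3, 13, 27, 27, 39] -> [3, -13, -27, -27, -39] -> [-39, -27, -27, -13, 3] -> [-41, -29, -29, -15, 1] -> [41, 29, 29, 15, -1]
  [-26, 11, 34, -49, -13, 38, -10, 31, 39] -> [-49, -26, -13, -10, 11, 31, 34, 38, 39] -> [-47, -24, -11, -8, 13, 33, 36, 40, 41] -> [47, 24, 11, 8, -13, -33, -36, -40, -41] -> [-41, -40, -36, -33, -13, 8, 11, 24, 47] -> [-43, -42, -38, -35, -15, 6, 9, 22, 45] -> [43, 42, 38, 35, 15, -6, -9, -22, -45]
  [-22, -36, -49, -23, -10, 2, -30] -> [-49, -36, -30, -23, -22, -10, 2] -> [-47, -34, -28, -21, -20, -8, 4] -> [47, 34, 28, 21, 20, 8, -4] -> [-4, 8, 20, 21, 28, 34, 47] -> [-6, 6, 18, 19, 26, 32, 45] -> [6, -6, -18, -19, -26, -32, -45]
  [-40, -34, -18, -50, -42, -43, -33, 21] -> [-50, -43, -42, -40, -34, -33, -18, 21] -> [-48, -41, -40, -38, -32, -31, -16, 23] -> [48, 41, 40, 38, 32, 31, 16, -23] -> [-23, 16, 31, 32, 38, 40, 41, 48] -> [-25, 14, 29, 30, 36, 38, 39, 46] -> [25, -14, -29, -30, -36, -38, -39, -46]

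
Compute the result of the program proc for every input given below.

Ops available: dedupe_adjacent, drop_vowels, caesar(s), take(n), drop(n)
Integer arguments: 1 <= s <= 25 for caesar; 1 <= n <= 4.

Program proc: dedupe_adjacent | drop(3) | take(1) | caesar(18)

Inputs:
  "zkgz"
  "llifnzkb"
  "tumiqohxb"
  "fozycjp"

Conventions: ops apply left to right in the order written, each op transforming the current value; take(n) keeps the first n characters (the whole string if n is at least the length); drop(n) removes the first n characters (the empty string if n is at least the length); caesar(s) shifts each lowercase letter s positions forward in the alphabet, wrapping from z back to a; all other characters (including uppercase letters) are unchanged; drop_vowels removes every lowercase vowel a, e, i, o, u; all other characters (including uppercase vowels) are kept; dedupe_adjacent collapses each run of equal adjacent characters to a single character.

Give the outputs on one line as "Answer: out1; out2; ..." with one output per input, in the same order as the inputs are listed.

"r"; "f"; "a"; "q"

Execution, op by op:
  "zkgz" -> "zkgz" -> "z" -> "z" -> "r"
  "llifnzkb" -> "lifnzkb" -> "nzkb" -> "n" -> "f"
  "tumiqohxb" -> "tumiqohxb" -> "iqohxb" -> "i" -> "a"
  "fozycjp" -> "fozycjp" -> "ycjp" -> "y" -> "q"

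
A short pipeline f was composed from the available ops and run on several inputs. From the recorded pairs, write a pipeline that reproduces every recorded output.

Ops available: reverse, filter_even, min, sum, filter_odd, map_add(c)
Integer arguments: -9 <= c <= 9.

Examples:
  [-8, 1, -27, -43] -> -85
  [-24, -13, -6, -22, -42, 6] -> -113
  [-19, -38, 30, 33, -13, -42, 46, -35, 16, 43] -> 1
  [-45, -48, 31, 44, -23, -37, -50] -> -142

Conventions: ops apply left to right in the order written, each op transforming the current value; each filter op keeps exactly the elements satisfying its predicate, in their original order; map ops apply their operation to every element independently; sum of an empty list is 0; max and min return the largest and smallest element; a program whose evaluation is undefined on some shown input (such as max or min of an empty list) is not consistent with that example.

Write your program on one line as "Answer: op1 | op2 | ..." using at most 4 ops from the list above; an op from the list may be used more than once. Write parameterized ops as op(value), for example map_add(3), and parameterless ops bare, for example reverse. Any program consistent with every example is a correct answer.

reverse | map_add(-2) | sum

Check, running the answer program on each example:
  [-8, 1, -27, -43] -> [-43, -27, 1, -8] -> [-45, -29, -1, -10] -> -85
  [-24, -13, -6, -22, -42, 6] -> [6, -42, -22, -6, -13, -24] -> [4, -44, -24, -8, -15, -26] -> -113
  [-19, -38, 30, 33, -13, -42, 46, -35, 16, 43] -> [43, 16, -35, 46, -42, -13, 33, 30, -38, -19] -> [41, 14, -37, 44, -44, -15, 31, 28, -40, -21] -> 1
  [-45, -48, 31, 44, -23, -37, -50] -> [-50, -37, -23, 44, 31, -48, -45] -> [-52, -39, -25, 42, 29, -50, -47] -> -142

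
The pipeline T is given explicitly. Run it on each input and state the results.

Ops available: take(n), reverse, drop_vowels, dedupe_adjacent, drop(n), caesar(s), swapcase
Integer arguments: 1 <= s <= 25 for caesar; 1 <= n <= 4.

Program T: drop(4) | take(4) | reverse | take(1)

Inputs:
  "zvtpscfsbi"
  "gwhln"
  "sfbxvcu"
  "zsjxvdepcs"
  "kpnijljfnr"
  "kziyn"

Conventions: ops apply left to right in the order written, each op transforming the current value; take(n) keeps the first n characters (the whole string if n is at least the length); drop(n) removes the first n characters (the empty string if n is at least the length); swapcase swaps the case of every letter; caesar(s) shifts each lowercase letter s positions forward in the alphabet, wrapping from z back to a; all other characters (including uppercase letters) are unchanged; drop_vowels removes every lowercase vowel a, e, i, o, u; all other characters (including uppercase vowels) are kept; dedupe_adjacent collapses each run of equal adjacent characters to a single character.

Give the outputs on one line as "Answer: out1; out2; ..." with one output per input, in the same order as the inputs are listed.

"s"; "n"; "u"; "p"; "f"; "n"

Execution, op by op:
  "zvtpscfsbi" -> "scfsbi" -> "scfs" -> "sfcs" -> "s"
  "gwhln" -> "n" -> "n" -> "n" -> "n"
  "sfbxvcu" -> "vcu" -> "vcu" -> "ucv" -> "u"
  "zsjxvdepcs" -> "vdepcs" -> "vdep" -> "pedv" -> "p"
  "kpnijljfnr" -> "jljfnr" -> "jljf" -> "fjlj" -> "f"
  "kziyn" -> "n" -> "n" -> "n" -> "n"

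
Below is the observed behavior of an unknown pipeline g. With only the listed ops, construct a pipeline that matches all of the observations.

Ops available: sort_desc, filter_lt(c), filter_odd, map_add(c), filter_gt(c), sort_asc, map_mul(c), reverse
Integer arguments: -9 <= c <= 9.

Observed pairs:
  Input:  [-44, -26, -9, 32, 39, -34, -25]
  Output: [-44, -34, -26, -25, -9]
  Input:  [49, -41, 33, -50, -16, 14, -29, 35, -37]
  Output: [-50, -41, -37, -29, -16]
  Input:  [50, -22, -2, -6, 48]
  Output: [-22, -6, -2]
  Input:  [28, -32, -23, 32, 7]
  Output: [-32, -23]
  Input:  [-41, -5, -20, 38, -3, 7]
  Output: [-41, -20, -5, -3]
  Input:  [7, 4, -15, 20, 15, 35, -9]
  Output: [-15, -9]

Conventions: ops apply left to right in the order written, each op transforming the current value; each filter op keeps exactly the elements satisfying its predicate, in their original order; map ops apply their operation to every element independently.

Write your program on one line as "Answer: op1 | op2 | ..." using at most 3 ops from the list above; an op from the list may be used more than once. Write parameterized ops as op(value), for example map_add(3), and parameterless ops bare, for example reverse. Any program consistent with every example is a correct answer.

filter_lt(3) | sort_asc

Check, running the answer program on each example:
  [-44, -26, -9, 32, 39, -34, -25] -> [-44, -26, -9, -34, -25] -> [-44, -34, -26, -25, -9]
  [49, -41, 33, -50, -16, 14, -29, 35, -37] -> [-41, -50, -16, -29, -37] -> [-50, -41, -37, -29, -16]
  [50, -22, -2, -6, 48] -> [-22, -2, -6] -> [-22, -6, -2]
  [28, -32, -23, 32, 7] -> [-32, -23] -> [-32, -23]
  [-41, -5, -20, 38, -3, 7] -> [-41, -5, -20, -3] -> [-41, -20, -5, -3]
  [7, 4, -15, 20, 15, 35, -9] -> [-15, -9] -> [-15, -9]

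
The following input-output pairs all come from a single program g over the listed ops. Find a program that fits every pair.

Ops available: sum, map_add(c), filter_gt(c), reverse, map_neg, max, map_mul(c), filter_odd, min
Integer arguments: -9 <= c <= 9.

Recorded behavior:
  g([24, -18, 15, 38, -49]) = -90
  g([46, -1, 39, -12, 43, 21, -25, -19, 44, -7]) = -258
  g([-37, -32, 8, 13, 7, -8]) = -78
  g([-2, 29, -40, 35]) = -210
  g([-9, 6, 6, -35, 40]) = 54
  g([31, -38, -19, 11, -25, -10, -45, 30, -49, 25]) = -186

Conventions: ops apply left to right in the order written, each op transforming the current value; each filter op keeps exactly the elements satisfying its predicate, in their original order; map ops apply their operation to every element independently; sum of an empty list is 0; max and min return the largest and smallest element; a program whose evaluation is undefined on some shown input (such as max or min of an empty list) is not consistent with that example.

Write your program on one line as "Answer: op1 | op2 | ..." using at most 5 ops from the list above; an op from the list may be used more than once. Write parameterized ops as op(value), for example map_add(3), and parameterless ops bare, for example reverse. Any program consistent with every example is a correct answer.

filter_odd | map_mul(6) | map_neg | min

Check, running the answer program on each example:
  [24, -18, 15, 38, -49] -> [15, -49] -> [90, -294] -> [-90, 294] -> -90
  [46, -1, 39, -12, 43, 21, -25, -19, 44, -7] -> [-1, 39, 43, 21, -25, -19, -7] -> [-6, 234, 258, 126, -150, -114, -42] -> [6, -234, -258, -126, 150, 114, 42] -> -258
  [-37, -32, 8, 13, 7, -8] -> [-37, 13, 7] -> [-222, 78, 42] -> [222, -78, -42] -> -78
  [-2, 29, -40, 35] -> [29, 35] -> [174, 210] -> [-174, -210] -> -210
  [-9, 6, 6, -35, 40] -> [-9, -35] -> [-54, -210] -> [54, 210] -> 54
  [31, -38, -19, 11, -25, -10, -45, 30, -49, 25] -> [31, -19, 11, -25, -45, -49, 25] -> [186, -114, 66, -150, -270, -294, 150] -> [-186, 114, -66, 150, 270, 294, -150] -> -186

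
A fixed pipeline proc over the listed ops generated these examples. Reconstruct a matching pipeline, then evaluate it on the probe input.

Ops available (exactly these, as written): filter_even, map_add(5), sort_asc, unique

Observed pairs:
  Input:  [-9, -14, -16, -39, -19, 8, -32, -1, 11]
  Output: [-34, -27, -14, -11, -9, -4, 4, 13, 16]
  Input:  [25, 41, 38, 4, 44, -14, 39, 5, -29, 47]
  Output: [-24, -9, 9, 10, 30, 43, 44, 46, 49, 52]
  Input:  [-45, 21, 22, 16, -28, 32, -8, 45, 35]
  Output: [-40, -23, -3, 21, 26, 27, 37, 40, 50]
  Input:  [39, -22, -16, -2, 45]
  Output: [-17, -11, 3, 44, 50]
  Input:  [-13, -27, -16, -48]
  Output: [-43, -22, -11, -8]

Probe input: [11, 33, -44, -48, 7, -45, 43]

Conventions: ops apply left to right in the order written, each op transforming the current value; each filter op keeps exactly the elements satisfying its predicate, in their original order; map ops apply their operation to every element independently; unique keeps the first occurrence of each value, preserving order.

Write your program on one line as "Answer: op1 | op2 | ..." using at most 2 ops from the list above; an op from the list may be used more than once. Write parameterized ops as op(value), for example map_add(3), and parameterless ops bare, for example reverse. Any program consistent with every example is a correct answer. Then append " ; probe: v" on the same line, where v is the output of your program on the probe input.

sort_asc | map_add(5) ; probe: [-43, -40, -39, 12, 16, 38, 48]

Check, running the answer program on each example:
  [-9, -14, -16, -39, -19, 8, -32, -1, 11] -> [-39, -32, -19, -16, -14, -9, -1, 8, 11] -> [-34, -27, -14, -11, -9, -4, 4, 13, 16]
  [25, 41, 38, 4, 44, -14, 39, 5, -29, 47] -> [-29, -14, 4, 5, 25, 38, 39, 41, 44, 47] -> [-24, -9, 9, 10, 30, 43, 44, 46, 49, 52]
  [-45, 21, 22, 16, -28, 32, -8, 45, 35] -> [-45, -28, -8, 16, 21, 22, 32, 35, 45] -> [-40, -23, -3, 21, 26, 27, 37, 40, 50]
  [39, -22, -16, -2, 45] -> [-22, -16, -2, 39, 45] -> [-17, -11, 3, 44, 50]
  [-13, -27, -16, -48] -> [-48, -27, -16, -13] -> [-43, -22, -11, -8]
  probe: [11, 33, -44, -48, 7, -45, 43] -> [-48, -45, -44, 7, 11, 33, 43] -> [-43, -40, -39, 12, 16, 38, 48]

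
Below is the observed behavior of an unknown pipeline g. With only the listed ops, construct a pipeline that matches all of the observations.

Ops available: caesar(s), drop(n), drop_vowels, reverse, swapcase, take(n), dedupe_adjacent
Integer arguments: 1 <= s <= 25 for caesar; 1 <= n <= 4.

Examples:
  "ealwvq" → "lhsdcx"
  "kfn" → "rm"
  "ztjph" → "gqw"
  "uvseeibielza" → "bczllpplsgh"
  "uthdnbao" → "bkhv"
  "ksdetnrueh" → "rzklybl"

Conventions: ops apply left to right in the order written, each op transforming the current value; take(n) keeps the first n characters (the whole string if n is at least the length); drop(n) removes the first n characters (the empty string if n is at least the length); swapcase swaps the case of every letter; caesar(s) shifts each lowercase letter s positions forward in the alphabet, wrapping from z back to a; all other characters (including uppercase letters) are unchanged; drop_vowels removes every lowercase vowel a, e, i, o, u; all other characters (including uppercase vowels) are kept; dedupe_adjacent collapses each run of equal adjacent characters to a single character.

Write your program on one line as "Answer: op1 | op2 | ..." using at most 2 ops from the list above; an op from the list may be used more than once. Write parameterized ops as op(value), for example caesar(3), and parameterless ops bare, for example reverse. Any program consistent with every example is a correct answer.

caesar(7) | drop_vowels

Check, running the answer program on each example:
  "ealwvq" -> "lhsdcx" -> "lhsdcx"
  "kfn" -> "rmu" -> "rm"
  "ztjph" -> "gaqwo" -> "gqw"
  "uvseeibielza" -> "bczllpiplsgh" -> "bczllpplsgh"
  "uthdnbao" -> "baokuihv" -> "bkhv"
  "ksdetnrueh" -> "rzklauyblo" -> "rzklybl"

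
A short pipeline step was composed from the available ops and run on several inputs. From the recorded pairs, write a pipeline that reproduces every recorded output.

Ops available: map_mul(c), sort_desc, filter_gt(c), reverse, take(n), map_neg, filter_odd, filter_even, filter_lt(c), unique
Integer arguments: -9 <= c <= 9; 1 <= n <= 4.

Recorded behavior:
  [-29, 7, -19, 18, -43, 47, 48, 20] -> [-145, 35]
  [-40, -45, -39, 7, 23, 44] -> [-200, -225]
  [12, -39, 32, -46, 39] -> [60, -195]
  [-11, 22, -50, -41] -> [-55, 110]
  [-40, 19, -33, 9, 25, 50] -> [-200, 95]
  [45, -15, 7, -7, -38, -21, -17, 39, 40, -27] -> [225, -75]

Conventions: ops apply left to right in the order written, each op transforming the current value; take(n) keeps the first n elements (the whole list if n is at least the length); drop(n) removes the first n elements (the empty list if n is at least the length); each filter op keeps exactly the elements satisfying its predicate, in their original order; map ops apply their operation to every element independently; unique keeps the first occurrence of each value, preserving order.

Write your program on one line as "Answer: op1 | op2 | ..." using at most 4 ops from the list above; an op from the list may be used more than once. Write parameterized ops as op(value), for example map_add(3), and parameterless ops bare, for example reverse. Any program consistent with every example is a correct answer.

map_neg | map_mul(-5) | take(2)

Check, running the answer program on each example:
  [-29, 7, -19, 18, -43, 47, 48, 20] -> [29, -7, 19, -18, 43, -47, -48, -20] -> [-145, 35, -95, 90, -215, 235, 240, 100] -> [-145, 35]
  [-40, -45, -39, 7, 23, 44] -> [40, 45, 39, -7, -23, -44] -> [-200, -225, -195, 35, 115, 220] -> [-200, -225]
  [12, -39, 32, -46, 39] -> [-12, 39, -32, 46, -39] -> [60, -195, 160, -230, 195] -> [60, -195]
  [-11, 22, -50, -41] -> [11, -22, 50, 41] -> [-55, 110, -250, -205] -> [-55, 110]
  [-40, 19, -33, 9, 25, 50] -> [40, -19, 33, -9, -25, -50] -> [-200, 95, -165, 45, 125, 250] -> [-200, 95]
  [45, -15, 7, -7, -38, -21, -17, 39, 40, -27] -> [-45, 15, -7, 7, 38, 21, 17, -39, -40, 27] -> [225, -75, 35, -35, -190, -105, -85, 195, 200, -135] -> [225, -75]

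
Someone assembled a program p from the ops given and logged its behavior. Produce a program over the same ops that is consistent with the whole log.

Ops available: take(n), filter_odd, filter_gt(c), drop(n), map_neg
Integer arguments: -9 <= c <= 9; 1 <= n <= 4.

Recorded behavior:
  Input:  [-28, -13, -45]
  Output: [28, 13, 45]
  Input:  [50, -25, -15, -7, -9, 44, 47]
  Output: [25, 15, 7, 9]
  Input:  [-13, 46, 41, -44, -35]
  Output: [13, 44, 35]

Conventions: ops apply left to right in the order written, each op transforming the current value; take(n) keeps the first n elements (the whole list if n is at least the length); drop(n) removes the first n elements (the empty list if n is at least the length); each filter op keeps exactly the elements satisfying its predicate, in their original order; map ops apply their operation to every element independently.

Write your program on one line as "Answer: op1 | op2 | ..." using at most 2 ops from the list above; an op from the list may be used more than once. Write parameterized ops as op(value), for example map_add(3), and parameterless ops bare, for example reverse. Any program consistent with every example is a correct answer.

map_neg | filter_gt(2)

Check, running the answer program on each example:
  [-28, -13, -45] -> [28, 13, 45] -> [28, 13, 45]
  [50, -25, -15, -7, -9, 44, 47] -> [-50, 25, 15, 7, 9, -44, -47] -> [25, 15, 7, 9]
  [-13, 46, 41, -44, -35] -> [13, -46, -41, 44, 35] -> [13, 44, 35]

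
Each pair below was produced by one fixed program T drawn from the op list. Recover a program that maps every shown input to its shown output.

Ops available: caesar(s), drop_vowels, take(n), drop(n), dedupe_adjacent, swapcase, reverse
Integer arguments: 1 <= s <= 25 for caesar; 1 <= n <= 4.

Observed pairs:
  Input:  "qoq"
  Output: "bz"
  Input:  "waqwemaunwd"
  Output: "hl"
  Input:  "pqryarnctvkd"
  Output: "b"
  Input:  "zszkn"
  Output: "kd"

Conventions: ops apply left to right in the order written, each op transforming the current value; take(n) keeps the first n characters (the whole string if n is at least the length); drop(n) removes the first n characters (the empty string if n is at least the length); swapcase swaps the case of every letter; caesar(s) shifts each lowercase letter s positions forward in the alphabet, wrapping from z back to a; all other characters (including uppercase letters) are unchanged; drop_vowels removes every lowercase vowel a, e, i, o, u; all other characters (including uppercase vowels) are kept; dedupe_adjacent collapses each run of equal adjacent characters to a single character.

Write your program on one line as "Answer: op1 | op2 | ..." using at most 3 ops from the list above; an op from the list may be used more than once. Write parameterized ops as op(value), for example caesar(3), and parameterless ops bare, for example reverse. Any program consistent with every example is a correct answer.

take(2) | caesar(11) | drop_vowels

Check, running the answer program on each example:
  "qoq" -> "qo" -> "bz" -> "bz"
  "waqwemaunwd" -> "wa" -> "hl" -> "hl"
  "pqryarnctvkd" -> "pq" -> "ab" -> "b"
  "zszkn" -> "zs" -> "kd" -> "kd"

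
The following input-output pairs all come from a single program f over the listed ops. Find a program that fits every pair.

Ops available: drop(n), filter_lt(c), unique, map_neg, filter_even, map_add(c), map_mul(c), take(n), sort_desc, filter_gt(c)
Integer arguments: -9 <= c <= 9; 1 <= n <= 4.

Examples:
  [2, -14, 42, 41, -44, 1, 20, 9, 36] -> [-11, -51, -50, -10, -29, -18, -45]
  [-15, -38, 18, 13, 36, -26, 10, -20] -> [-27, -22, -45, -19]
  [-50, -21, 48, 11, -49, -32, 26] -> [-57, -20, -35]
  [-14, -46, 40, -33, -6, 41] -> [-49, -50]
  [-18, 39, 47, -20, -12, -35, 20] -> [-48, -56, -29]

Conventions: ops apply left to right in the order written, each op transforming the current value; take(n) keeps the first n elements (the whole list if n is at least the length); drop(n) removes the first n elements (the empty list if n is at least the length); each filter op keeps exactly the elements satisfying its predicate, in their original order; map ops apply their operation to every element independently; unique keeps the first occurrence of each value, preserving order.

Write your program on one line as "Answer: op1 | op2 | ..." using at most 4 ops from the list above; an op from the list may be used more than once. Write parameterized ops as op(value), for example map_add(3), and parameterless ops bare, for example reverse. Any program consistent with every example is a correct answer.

map_add(9) | map_neg | filter_lt(-6)

Check, running the answer program on each example:
  [2, -14, 42, 41, -44, 1, 20, 9, 36] -> [11, -5, 51, 50, -35, 10, 29, 18, 45] -> [-11, 5, -51, -50, 35, -10, -29, -18, -45] -> [-11, -51, -50, -10, -29, -18, -45]
  [-15, -38, 18, 13, 36, -26, 10, -20] -> [-6, -29, 27, 22, 45, -17, 19, -11] -> [6, 29, -27, -22, -45, 17, -19, 11] -> [-27, -22, -45, -19]
  [-50, -21, 48, 11, -49, -32, 26] -> [-41, -12, 57, 20, -40, -23, 35] -> [41, 12, -57, -20, 40, 23, -35] -> [-57, -20, -35]
  [-14, -46, 40, -33, -6, 41] -> [-5, -37, 49, -24, 3, 50] -> [5, 37, -49, 24, -3, -50] -> [-49, -50]
  [-18, 39, 47, -20, -12, -35, 20] -> [-9, 48, 56, -11, -3, -26, 29] -> [9, -48, -56, 11, 3, 26, -29] -> [-48, -56, -29]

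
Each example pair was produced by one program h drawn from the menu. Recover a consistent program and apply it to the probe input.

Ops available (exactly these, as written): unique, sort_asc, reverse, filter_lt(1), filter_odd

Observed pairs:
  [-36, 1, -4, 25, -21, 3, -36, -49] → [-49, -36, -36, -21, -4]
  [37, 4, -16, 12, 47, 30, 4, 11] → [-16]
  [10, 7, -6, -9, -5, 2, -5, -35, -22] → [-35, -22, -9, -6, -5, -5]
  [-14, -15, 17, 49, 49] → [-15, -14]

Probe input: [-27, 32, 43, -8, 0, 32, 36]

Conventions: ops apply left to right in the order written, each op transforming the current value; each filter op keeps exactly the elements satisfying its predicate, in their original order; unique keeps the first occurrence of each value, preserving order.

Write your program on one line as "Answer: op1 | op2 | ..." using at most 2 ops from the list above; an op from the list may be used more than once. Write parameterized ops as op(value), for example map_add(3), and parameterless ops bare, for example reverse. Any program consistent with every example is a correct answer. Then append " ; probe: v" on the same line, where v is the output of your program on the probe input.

sort_asc | filter_lt(1) ; probe: [-27, -8, 0]

Check, running the answer program on each example:
  [-36, 1, -4, 25, -21, 3, -36, -49] -> [-49, -36, -36, -21, -4, 1, 3, 25] -> [-49, -36, -36, -21, -4]
  [37, 4, -16, 12, 47, 30, 4, 11] -> [-16, 4, 4, 11, 12, 30, 37, 47] -> [-16]
  [10, 7, -6, -9, -5, 2, -5, -35, -22] -> [-35, -22, -9, -6, -5, -5, 2, 7, 10] -> [-35, -22, -9, -6, -5, -5]
  [-14, -15, 17, 49, 49] -> [-15, -14, 17, 49, 49] -> [-15, -14]
  probe: [-27, 32, 43, -8, 0, 32, 36] -> [-27, -8, 0, 32, 32, 36, 43] -> [-27, -8, 0]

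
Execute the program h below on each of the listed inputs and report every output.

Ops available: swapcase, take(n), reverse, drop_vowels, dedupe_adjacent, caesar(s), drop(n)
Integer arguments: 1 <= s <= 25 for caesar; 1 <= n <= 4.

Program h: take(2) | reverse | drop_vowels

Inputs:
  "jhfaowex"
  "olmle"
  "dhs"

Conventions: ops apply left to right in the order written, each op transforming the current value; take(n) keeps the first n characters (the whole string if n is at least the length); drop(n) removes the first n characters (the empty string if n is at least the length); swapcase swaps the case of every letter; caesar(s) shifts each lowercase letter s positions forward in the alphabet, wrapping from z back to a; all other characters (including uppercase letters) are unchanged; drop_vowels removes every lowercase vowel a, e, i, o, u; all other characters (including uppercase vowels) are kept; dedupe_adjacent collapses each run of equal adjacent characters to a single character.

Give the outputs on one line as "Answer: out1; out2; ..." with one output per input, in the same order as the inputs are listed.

"hj"; "l"; "hd"

Execution, op by op:
  "jhfaowex" -> "jh" -> "hj" -> "hj"
  "olmle" -> "ol" -> "lo" -> "l"
  "dhs" -> "dh" -> "hd" -> "hd"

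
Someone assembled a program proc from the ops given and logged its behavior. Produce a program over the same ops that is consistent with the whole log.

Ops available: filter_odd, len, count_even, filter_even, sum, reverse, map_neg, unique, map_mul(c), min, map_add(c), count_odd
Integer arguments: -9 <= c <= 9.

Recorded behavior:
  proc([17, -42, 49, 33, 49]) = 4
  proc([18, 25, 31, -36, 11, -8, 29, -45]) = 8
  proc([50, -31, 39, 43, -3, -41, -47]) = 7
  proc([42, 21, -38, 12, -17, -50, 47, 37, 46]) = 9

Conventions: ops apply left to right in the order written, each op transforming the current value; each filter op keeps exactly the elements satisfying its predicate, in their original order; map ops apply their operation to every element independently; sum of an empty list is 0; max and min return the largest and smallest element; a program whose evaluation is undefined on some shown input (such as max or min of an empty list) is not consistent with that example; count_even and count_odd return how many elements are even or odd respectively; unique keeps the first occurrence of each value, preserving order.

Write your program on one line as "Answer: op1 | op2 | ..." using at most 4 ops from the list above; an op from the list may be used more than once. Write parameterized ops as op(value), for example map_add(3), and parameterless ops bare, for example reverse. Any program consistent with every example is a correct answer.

map_mul(-4) | map_neg | unique | count_even

Check, running the answer program on each example:
  [17, -42, 49, 33, 49] -> [-68, 168, -196, -132, -196] -> [68, -168, 196, 132, 196] -> [68, -168, 196, 132] -> 4
  [18, 25, 31, -36, 11, -8, 29, -45] -> [-72, -100, -124, 144, -44, 32, -116, 180] -> [72, 100, 124, -144, 44, -32, 116, -180] -> [72, 100, 124, -144, 44, -32, 116, -180] -> 8
  [50, -31, 39, 43, -3, -41, -47] -> [-200, 124, -156, -172, 12, 164, 188] -> [200, -124, 156, 172, -12, -164, -188] -> [200, -124, 156, 172, -12, -164, -188] -> 7
  [42, 21, -38, 12, -17, -50, 47, 37, 46] -> [-168, -84, 152, -48, 68, 200, -188, -148, -184] -> [168, 84, -152, 48, -68, -200, 188, 148, 184] -> [168, 84, -152, 48, -68, -200, 188, 148, 184] -> 9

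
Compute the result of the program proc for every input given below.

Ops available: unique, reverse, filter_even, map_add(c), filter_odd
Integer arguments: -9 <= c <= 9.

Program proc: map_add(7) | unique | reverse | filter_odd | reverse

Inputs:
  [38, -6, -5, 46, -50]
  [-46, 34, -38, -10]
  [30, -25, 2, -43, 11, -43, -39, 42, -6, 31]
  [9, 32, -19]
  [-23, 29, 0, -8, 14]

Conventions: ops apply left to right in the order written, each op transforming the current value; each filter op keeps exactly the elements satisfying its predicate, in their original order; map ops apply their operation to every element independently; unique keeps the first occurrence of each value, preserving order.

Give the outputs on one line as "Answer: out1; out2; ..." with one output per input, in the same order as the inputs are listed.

[45, 1, 53, -43]; [-39, 41, -31, -3]; [37, 9, 49, 1]; [39]; [7, -1, 21]

Execution, op by op:
  [38, -6, -5, 46, -50] -> [45, 1, 2, 53, -43] -> [45, 1, 2, 53, -43] -> [-43, 53, 2, 1, 45] -> [-43, 53, 1, 45] -> [45, 1, 53, -43]
  [-46, 34, -38, -10] -> [-39, 41, -31, -3] -> [-39, 41, -31, -3] -> [-3, -31, 41, -39] -> [-3, -31, 41, -39] -> [-39, 41, -31, -3]
  [30, -25, 2, -43, 11, -43, -39, 42, -6, 31] -> [37, -18, 9, -36, 18, -36, -32, 49, 1, 38] -> [37, -18, 9, -36, 18, -32, 49, 1, 38] -> [38, 1, 49, -32, 18, -36, 9, -18, 37] -> [1, 49, 9, 37] -> [37, 9, 49, 1]
  [9, 32, -19] -> [16, 39, -12] -> [16, 39, -12] -> [-12, 39, 16] -> [39] -> [39]
  [-23, 29, 0, -8, 14] -> [-16, 36, 7, -1, 21] -> [-16, 36, 7, -1, 21] -> [21, -1, 7, 36, -16] -> [21, -1, 7] -> [7, -1, 21]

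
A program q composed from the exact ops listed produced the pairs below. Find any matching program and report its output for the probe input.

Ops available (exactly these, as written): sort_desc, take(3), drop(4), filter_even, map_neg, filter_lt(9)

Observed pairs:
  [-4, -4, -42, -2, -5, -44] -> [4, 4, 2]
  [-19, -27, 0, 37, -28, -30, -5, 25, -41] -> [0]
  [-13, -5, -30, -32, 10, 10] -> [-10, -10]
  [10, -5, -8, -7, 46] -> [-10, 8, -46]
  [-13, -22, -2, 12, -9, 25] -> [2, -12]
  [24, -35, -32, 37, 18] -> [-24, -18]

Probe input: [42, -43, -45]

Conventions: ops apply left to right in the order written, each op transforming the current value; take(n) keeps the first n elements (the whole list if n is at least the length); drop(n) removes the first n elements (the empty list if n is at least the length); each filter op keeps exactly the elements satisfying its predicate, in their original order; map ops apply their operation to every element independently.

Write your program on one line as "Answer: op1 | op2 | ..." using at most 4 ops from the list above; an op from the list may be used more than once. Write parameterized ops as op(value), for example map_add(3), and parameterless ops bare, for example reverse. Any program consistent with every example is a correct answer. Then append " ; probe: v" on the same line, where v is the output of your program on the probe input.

map_neg | filter_even | filter_lt(9) ; probe: [-42]

Check, running the answer program on each example:
  [-4, -4, -42, -2, -5, -44] -> [4, 4, 42, 2, 5, 44] -> [4, 4, 42, 2, 44] -> [4, 4, 2]
  [-19, -27, 0, 37, -28, -30, -5, 25, -41] -> [19, 27, 0, -37, 28, 30, 5, -25, 41] -> [0, 28, 30] -> [0]
  [-13, -5, -30, -32, 10, 10] -> [13, 5, 30, 32, -10, -10] -> [30, 32, -10, -10] -> [-10, -10]
  [10, -5, -8, -7, 46] -> [-10, 5, 8, 7, -46] -> [-10, 8, -46] -> [-10, 8, -46]
  [-13, -22, -2, 12, -9, 25] -> [13, 22, 2, -12, 9, -25] -> [22, 2, -12] -> [2, -12]
  [24, -35, -32, 37, 18] -> [-24, 35, 32, -37, -18] -> [-24, 32, -18] -> [-24, -18]
  probe: [42, -43, -45] -> [-42, 43, 45] -> [-42] -> [-42]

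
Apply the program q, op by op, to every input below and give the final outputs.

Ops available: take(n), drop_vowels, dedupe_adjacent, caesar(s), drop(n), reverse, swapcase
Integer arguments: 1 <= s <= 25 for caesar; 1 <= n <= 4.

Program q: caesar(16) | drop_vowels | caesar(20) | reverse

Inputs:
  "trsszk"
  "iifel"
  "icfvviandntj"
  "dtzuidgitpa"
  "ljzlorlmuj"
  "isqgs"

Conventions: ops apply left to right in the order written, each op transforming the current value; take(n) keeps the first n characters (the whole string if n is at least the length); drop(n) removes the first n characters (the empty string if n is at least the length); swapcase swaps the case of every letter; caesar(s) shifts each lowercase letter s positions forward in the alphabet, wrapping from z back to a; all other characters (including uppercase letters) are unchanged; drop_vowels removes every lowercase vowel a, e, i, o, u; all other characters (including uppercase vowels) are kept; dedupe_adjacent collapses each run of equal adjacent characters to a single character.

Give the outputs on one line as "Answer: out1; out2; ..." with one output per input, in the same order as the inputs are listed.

"jbd"; "vpss"; "tdxnxksffpms"; "kzdsqnsejdn"; "tewvbvjtv"; "qas"

Execution, op by op:
  "trsszk" -> "jhiipa" -> "jhp" -> "dbj" -> "jbd"
  "iifel" -> "yyvub" -> "yyvb" -> "sspv" -> "vpss"
  "icfvviandntj" -> "ysvllyqdtdjz" -> "ysvllyqdtdjz" -> "smpffskxnxdt" -> "tdxnxksffpms"
  "dtzuidgitpa" -> "tjpkytwyjfq" -> "tjpkytwyjfq" -> "ndjesnqsdzk" -> "kzdsqnsejdn"
  "ljzlorlmuj" -> "bzpbehbckz" -> "bzpbhbckz" -> "vtjvbvwet" -> "tewvbvjtv"
  "isqgs" -> "yigwi" -> "ygw" -> "saq" -> "qas"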